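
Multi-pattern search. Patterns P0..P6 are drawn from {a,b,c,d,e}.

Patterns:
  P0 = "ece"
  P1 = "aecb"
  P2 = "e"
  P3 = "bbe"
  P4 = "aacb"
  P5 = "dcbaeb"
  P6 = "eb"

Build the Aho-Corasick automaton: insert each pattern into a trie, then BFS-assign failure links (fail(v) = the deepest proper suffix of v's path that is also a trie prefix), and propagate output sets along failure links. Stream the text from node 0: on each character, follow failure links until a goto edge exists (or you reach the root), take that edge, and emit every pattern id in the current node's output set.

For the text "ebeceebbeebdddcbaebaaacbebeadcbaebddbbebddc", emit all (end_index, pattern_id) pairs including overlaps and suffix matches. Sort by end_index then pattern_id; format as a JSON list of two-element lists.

Build automaton:
Trie (insert patterns):
  0='ε' goto a→4 b→8 d→14 e→1
  1='e' goto b→20 c→2  ←P2
  2='ec' goto e→3
  3='ece' goto ·  ←P0
  4='a' goto a→11 e→5
  5='ae' goto c→6
  6='aec' goto b→7
  7='aecb' goto ·  ←P1
  8='b' goto b→9
  9='bb' goto e→10
  10='bbe' goto ·  ←P3
  11='aa' goto c→12
  12='aac' goto b→13
  13='aacb' goto ·  ←P4
  14='d' goto c→15
  15='dc' goto b→16
  16='dcb' goto a→17
  17='dcba' goto e→18
  18='dcbae' goto b→19
  19='dcbaeb' goto ·  ←P5
  20='eb' goto ·  ←P6

Failure links (BFS by depth):
  n1('e'): parent n0 fail=0; on 'e' 0 → fail=0;  out {2}∪∅={2}
  n4('a'): parent n0 fail=0; on 'a' 0 → fail=0;  out ∅∪∅=∅
  n8('b'): parent n0 fail=0; on 'b' 0 → fail=0;  out ∅∪∅=∅
  n14('d'): parent n0 fail=0; on 'd' 0 → fail=0;  out ∅∪∅=∅
  n2('ec'): parent n1 fail=0; on 'c' 0 → fail=0;  out ∅∪∅=∅
  n5('ae'): parent n4 fail=0; on 'e' 0 → fail=1;  out ∅∪{2}={2}
  n9('bb'): parent n8 fail=0; on 'b' 0 → fail=8;  out ∅∪∅=∅
  n11('aa'): parent n4 fail=0; on 'a' 0 → fail=4;  out ∅∪∅=∅
  n15('dc'): parent n14 fail=0; on 'c' 0 → fail=0;  out ∅∪∅=∅
  n20('eb'): parent n1 fail=0; on 'b' 0 → fail=8;  out {6}∪∅={6}
  n3('ece'): parent n2 fail=0; on 'e' 0 → fail=1;  out {0}∪{2}={0,2}
  n6('aec'): parent n5 fail=1; on 'c' 1 → fail=2;  out ∅∪∅=∅
  n10('bbe'): parent n9 fail=8; on 'e' 8→0 → fail=1;  out {3}∪{2}={2,3}
  n12('aac'): parent n11 fail=4; on 'c' 4→0 → fail=0;  out ∅∪∅=∅
  n16('dcb'): parent n15 fail=0; on 'b' 0 → fail=8;  out ∅∪∅=∅
  n7('aecb'): parent n6 fail=2; on 'b' 2→0 → fail=8;  out {1}∪∅={1}
  n13('aacb'): parent n12 fail=0; on 'b' 0 → fail=8;  out {4}∪∅={4}
  n17('dcba'): parent n16 fail=8; on 'a' 8→0 → fail=4;  out ∅∪∅=∅
  n18('dcbae'): parent n17 fail=4; on 'e' 4 → fail=5;  out ∅∪{2}={2}
  n19('dcbaeb'): parent n18 fail=5; on 'b' 5→1 → fail=20;  out {5}∪{6}={5,6}

Scan:
pos 0 'e': at 1  → match P2@[0:0]
pos 1 'b': at 20  → match P6@[0:1]
pos 2 'e': at 1 (via fail)  → match P2@[2:2]
pos 3 'c': at 2
pos 4 'e': at 3  → match P0@[2:4],P2@[4:4]
pos 5 'e': at 1 (via fail)  → match P2@[5:5]
pos 6 'b': at 20  → match P6@[5:6]
pos 7 'b': at 9 (via fail)
pos 8 'e': at 10  → match P2@[8:8],P3@[6:8]
pos 9 'e': at 1 (via fail)  → match P2@[9:9]
pos 10 'b': at 20  → match P6@[9:10]
pos 11 'd': at 14 (via fail)
pos 12 'd': at 14 (via fail)
pos 13 'd': at 14 (via fail)
pos 14 'c': at 15
pos 15 'b': at 16
pos 16 'a': at 17
pos 17 'e': at 18  → match P2@[17:17]
pos 18 'b': at 19  → match P5@[13:18],P6@[17:18]
pos 19 'a': at 4 (via fail)
pos 20 'a': at 11
pos 21 'a': at 11 (via fail)
pos 22 'c': at 12
pos 23 'b': at 13  → match P4@[20:23]
pos 24 'e': at 1 (via fail)  → match P2@[24:24]
pos 25 'b': at 20  → match P6@[24:25]
pos 26 'e': at 1 (via fail)  → match P2@[26:26]
pos 27 'a': at 4 (via fail)
pos 28 'd': at 14 (via fail)
pos 29 'c': at 15
pos 30 'b': at 16
pos 31 'a': at 17
pos 32 'e': at 18  → match P2@[32:32]
pos 33 'b': at 19  → match P5@[28:33],P6@[32:33]
pos 34 'd': at 14 (via fail)
pos 35 'd': at 14 (via fail)
pos 36 'b': at 8 (via fail)
pos 37 'b': at 9
pos 38 'e': at 10  → match P2@[38:38],P3@[36:38]
pos 39 'b': at 20 (via fail)  → match P6@[38:39]
pos 40 'd': at 14 (via fail)
pos 41 'd': at 14 (via fail)
pos 42 'c': at 15

Result: [[0,2],[1,6],[2,2],[4,0],[4,2],[5,2],[6,6],[8,2],[8,3],[9,2],[10,6],[17,2],[18,5],[18,6],[23,4],[24,2],[25,6],[26,2],[32,2],[33,5],[33,6],[38,2],[38,3],[39,6]]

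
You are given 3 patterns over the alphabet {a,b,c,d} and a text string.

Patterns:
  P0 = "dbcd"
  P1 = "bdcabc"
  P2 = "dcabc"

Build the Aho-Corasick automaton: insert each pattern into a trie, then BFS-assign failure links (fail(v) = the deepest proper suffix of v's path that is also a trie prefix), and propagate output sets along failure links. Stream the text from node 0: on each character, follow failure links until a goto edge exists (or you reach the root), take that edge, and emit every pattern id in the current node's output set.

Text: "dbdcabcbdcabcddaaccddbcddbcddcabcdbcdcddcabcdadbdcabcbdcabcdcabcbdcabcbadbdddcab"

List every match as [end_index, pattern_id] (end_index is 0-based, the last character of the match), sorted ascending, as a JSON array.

Build:
Trie nodes:
  n0 'ε': b→5 d→1
  n1 'd': b→2 c→11
  n2 'db': c→3
  n3 'dbc': d→4
  n4 'dbcd': ·  ←P0
  n5 'b': d→6
  n6 'bd': c→7
  n7 'bdc': a→8
  n8 'bdca': b→9
  n9 'bdcab': c→10
  n10 'bdcabc': ·  ←P1
  n11 'dc': a→12
  n12 'dca': b→13
  n13 'dcab': c→14
  n14 'dcabc': ·  ←P2

Failure links (BFS by depth):
  fail(1) 'd': from fail(0)=0 chase 'd': 0 ⇒ 0;  out=∅∪out(0)=∅
  fail(5) 'b': from fail(0)=0 chase 'b': 0 ⇒ 0;  out=∅∪out(0)=∅
  fail(2) 'db': from fail(1)=0 chase 'b': 0 ⇒ 5;  out=∅∪out(5)=∅
  fail(6) 'bd': from fail(5)=0 chase 'd': 0 ⇒ 1;  out=∅∪out(1)=∅
  fail(11) 'dc': from fail(1)=0 chase 'c': 0 ⇒ 0;  out=∅∪out(0)=∅
  fail(3) 'dbc': from fail(2)=5 chase 'c': 5→0 ⇒ 0;  out=∅∪out(0)=∅
  fail(7) 'bdc': from fail(6)=1 chase 'c': 1 ⇒ 11;  out=∅∪out(11)=∅
  fail(12) 'dca': from fail(11)=0 chase 'a': 0 ⇒ 0;  out=∅∪out(0)=∅
  fail(4) 'dbcd': from fail(3)=0 chase 'd': 0 ⇒ 1;  out={0}∪out(1)={0}
  fail(8) 'bdca': from fail(7)=11 chase 'a': 11 ⇒ 12;  out=∅∪out(12)=∅
  fail(13) 'dcab': from fail(12)=0 chase 'b': 0 ⇒ 5;  out=∅∪out(5)=∅
  fail(9) 'bdcab': from fail(8)=12 chase 'b': 12 ⇒ 13;  out=∅∪out(13)=∅
  fail(14) 'dcabc': from fail(13)=5 chase 'c': 5→0 ⇒ 0;  out={2}∪out(0)={2}
  fail(10) 'bdcabc': from fail(9)=13 chase 'c': 13 ⇒ 14;  out={1}∪out(14)={1,2}

Run:
i=0 'd': node 0→1
i=1 'b': node 1→2
i=2 'd': node 2→6 (fail-walked)
i=3 'c': node 6→7
i=4 'a': node 7→8
i=5 'b': node 8→9
i=6 'c': node 9→10  → match P1@[1:6],P2@[2:6]
i=7 'b': node 10→5 (fail-walked)
i=8 'd': node 5→6
i=9 'c': node 6→7
i=10 'a': node 7→8
i=11 'b': node 8→9
i=12 'c': node 9→10  → match P1@[7:12],P2@[8:12]
i=13 'd': node 10→1 (fail-walked)
i=14 'd': node 1→1 (fail-walked)
i=15 'a': node 1→0 (fail-walked)
i=16 'a': node 0→0
i=17 'c': node 0→0
i=18 'c': node 0→0
i=19 'd': node 0→1
i=20 'd': node 1→1 (fail-walked)
i=21 'b': node 1→2
i=22 'c': node 2→3
i=23 'd': node 3→4  → match P0@[20:23]
i=24 'd': node 4→1 (fail-walked)
i=25 'b': node 1→2
i=26 'c': node 2→3
i=27 'd': node 3→4  → match P0@[24:27]
i=28 'd': node 4→1 (fail-walked)
i=29 'c': node 1→11
i=30 'a': node 11→12
i=31 'b': node 12→13
i=32 'c': node 13→14  → match P2@[28:32]
i=33 'd': node 14→1 (fail-walked)
i=34 'b': node 1→2
i=35 'c': node 2→3
i=36 'd': node 3→4  → match P0@[33:36]
i=37 'c': node 4→11 (fail-walked)
i=38 'd': node 11→1 (fail-walked)
i=39 'd': node 1→1 (fail-walked)
i=40 'c': node 1→11
i=41 'a': node 11→12
i=42 'b': node 12→13
i=43 'c': node 13→14  → match P2@[39:43]
i=44 'd': node 14→1 (fail-walked)
i=45 'a': node 1→0 (fail-walked)
i=46 'd': node 0→1
i=47 'b': node 1→2
i=48 'd': node 2→6 (fail-walked)
i=49 'c': node 6→7
i=50 'a': node 7→8
i=51 'b': node 8→9
i=52 'c': node 9→10  → match P1@[47:52],P2@[48:52]
i=53 'b': node 10→5 (fail-walked)
i=54 'd': node 5→6
i=55 'c': node 6→7
i=56 'a': node 7→8
i=57 'b': node 8→9
i=58 'c': node 9→10  → match P1@[53:58],P2@[54:58]
i=59 'd': node 10→1 (fail-walked)
i=60 'c': node 1→11
i=61 'a': node 11→12
i=62 'b': node 12→13
i=63 'c': node 13→14  → match P2@[59:63]
i=64 'b': node 14→5 (fail-walked)
i=65 'd': node 5→6
i=66 'c': node 6→7
i=67 'a': node 7→8
i=68 'b': node 8→9
i=69 'c': node 9→10  → match P1@[64:69],P2@[65:69]
i=70 'b': node 10→5 (fail-walked)
i=71 'a': node 5→0 (fail-walked)
i=72 'd': node 0→1
i=73 'b': node 1→2
i=74 'd': node 2→6 (fail-walked)
i=75 'd': node 6→1 (fail-walked)
i=76 'd': node 1→1 (fail-walked)
i=77 'c': node 1→11
i=78 'a': node 11→12
i=79 'b': node 12→13

Matches: [[6,1],[6,2],[12,1],[12,2],[23,0],[27,0],[32,2],[36,0],[43,2],[52,1],[52,2],[58,1],[58,2],[63,2],[69,1],[69,2]]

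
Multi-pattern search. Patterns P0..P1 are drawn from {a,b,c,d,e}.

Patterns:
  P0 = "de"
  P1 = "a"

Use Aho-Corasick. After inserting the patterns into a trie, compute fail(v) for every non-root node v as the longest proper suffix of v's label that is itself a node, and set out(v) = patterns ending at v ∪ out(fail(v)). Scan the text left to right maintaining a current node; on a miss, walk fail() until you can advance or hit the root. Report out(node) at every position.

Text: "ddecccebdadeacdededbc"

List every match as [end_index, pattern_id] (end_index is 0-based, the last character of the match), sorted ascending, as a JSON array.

Build:
Trie (insert patterns):
  0='ε' goto a→3 d→1
  1='d' goto e→2
  2='de' goto ·  [P0 ends]
  3='a' goto ·  [P1 ends]

BFS fail/out derivation:
  fail(1) 'd': from fail(0)=0 chase 'd': 0 ⇒ 0;  out=∅∪out(0)=∅
  fail(3) 'a': from fail(0)=0 chase 'a': 0 ⇒ 0;  out={1}∪out(0)={1}
  fail(2) 'de': from fail(1)=0 chase 'e': 0 ⇒ 0;  out={0}∪out(0)={0}

Scan:
i=0 'd': node 0→1
i=1 'd': node 1→1 (via fail)
i=2 'e': node 1→2  ** P0@[1:2]
i=3 'c': node 2→0 (via fail)
i=4 'c': node 0→0
i=5 'c': node 0→0
i=6 'e': node 0→0
i=7 'b': node 0→0
i=8 'd': node 0→1
i=9 'a': node 1→3 (via fail)  ** P1@[9:9]
i=10 'd': node 3→1 (via fail)
i=11 'e': node 1→2  ** P0@[10:11]
i=12 'a': node 2→3 (via fail)  ** P1@[12:12]
i=13 'c': node 3→0 (via fail)
i=14 'd': node 0→1
i=15 'e': node 1→2  ** P0@[14:15]
i=16 'd': node 2→1 (via fail)
i=17 'e': node 1→2  ** P0@[16:17]
i=18 'd': node 2→1 (via fail)
i=19 'b': node 1→0 (via fail)
i=20 'c': node 0→0

Matches: [[2,0],[9,1],[11,0],[12,1],[15,0],[17,0]]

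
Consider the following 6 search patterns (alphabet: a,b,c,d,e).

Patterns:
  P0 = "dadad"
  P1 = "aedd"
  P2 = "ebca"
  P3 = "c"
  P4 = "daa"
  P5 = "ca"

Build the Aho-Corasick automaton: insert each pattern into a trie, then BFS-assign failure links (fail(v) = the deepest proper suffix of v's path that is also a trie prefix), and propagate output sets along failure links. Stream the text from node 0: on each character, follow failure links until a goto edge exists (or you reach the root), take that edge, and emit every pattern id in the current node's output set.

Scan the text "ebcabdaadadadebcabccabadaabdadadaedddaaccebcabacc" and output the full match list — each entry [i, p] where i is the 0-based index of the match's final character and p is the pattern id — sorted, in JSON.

Construct AC machine:
Trie nodes:
  n0 'ε': a→6 c→14 d→1 e→10
  n1 'd': a→2
  n2 'da': a→15 d→3
  n3 'dad': a→4
  n4 'dada': d→5
  n5 'dadad': ·  ←P0
  n6 'a': e→7
  n7 'ae': d→8
  n8 'aed': d→9
  n9 'aedd': ·  ←P1
  n10 'e': b→11
  n11 'eb': c→12
  n12 'ebc': a→13
  n13 'ebca': ·  ←P2
  n14 'c': a→16  ←P3
  n15 'daa': ·  ←P4
  n16 'ca': ·  ←P5

Failure links (BFS by depth):
  n1('d'): parent n0 fail=0; on 'd' 0 → fail=0;  out ∅∪∅=∅
  n6('a'): parent n0 fail=0; on 'a' 0 → fail=0;  out ∅∪∅=∅
  n10('e'): parent n0 fail=0; on 'e' 0 → fail=0;  out ∅∪∅=∅
  n14('c'): parent n0 fail=0; on 'c' 0 → fail=0;  out {3}∪∅={3}
  n2('da'): parent n1 fail=0; on 'a' 0 → fail=6;  out ∅∪∅=∅
  n7('ae'): parent n6 fail=0; on 'e' 0 → fail=10;  out ∅∪∅=∅
  n11('eb'): parent n10 fail=0; on 'b' 0 → fail=0;  out ∅∪∅=∅
  n16('ca'): parent n14 fail=0; on 'a' 0 → fail=6;  out {5}∪∅={5}
  n3('dad'): parent n2 fail=6; on 'd' 6→0 → fail=1;  out ∅∪∅=∅
  n8('aed'): parent n7 fail=10; on 'd' 10→0 → fail=1;  out ∅∪∅=∅
  n12('ebc'): parent n11 fail=0; on 'c' 0 → fail=14;  out ∅∪{3}={3}
  n15('daa'): parent n2 fail=6; on 'a' 6→0 → fail=6;  out {4}∪∅={4}
  n4('dada'): parent n3 fail=1; on 'a' 1 → fail=2;  out ∅∪∅=∅
  n9('aedd'): parent n8 fail=1; on 'd' 1→0 → fail=1;  out {1}∪∅={1}
  n13('ebca'): parent n12 fail=14; on 'a' 14 → fail=16;  out {2}∪{5}={2,5}
  n5('dadad'): parent n4 fail=2; on 'd' 2 → fail=3;  out {0}∪∅={0}

Scan:
pos 0 'e': at 10
pos 1 'b': at 11
pos 2 'c': at 12  ** P3@[2:2]
pos 3 'a': at 13  ** P2@[0:3],P5@[2:3]
pos 4 'b': at 0 (fail-walked)
pos 5 'd': at 1
pos 6 'a': at 2
pos 7 'a': at 15  ** P4@[5:7]
pos 8 'd': at 1 (fail-walked)
pos 9 'a': at 2
pos 10 'd': at 3
pos 11 'a': at 4
pos 12 'd': at 5  ** P0@[8:12]
pos 13 'e': at 10 (fail-walked)
pos 14 'b': at 11
pos 15 'c': at 12  ** P3@[15:15]
pos 16 'a': at 13  ** P2@[13:16],P5@[15:16]
pos 17 'b': at 0 (fail-walked)
pos 18 'c': at 14  ** P3@[18:18]
pos 19 'c': at 14 (fail-walked)  ** P3@[19:19]
pos 20 'a': at 16  ** P5@[19:20]
pos 21 'b': at 0 (fail-walked)
pos 22 'a': at 6
pos 23 'd': at 1 (fail-walked)
pos 24 'a': at 2
pos 25 'a': at 15  ** P4@[23:25]
pos 26 'b': at 0 (fail-walked)
pos 27 'd': at 1
pos 28 'a': at 2
pos 29 'd': at 3
pos 30 'a': at 4
pos 31 'd': at 5  ** P0@[27:31]
pos 32 'a': at 4 (fail-walked)
pos 33 'e': at 7 (fail-walked)
pos 34 'd': at 8
pos 35 'd': at 9  ** P1@[32:35]
pos 36 'd': at 1 (fail-walked)
pos 37 'a': at 2
pos 38 'a': at 15  ** P4@[36:38]
pos 39 'c': at 14 (fail-walked)  ** P3@[39:39]
pos 40 'c': at 14 (fail-walked)  ** P3@[40:40]
pos 41 'e': at 10 (fail-walked)
pos 42 'b': at 11
pos 43 'c': at 12  ** P3@[43:43]
pos 44 'a': at 13  ** P2@[41:44],P5@[43:44]
pos 45 'b': at 0 (fail-walked)
pos 46 'a': at 6
pos 47 'c': at 14 (fail-walked)  ** P3@[47:47]
pos 48 'c': at 14 (fail-walked)  ** P3@[48:48]

Matches: [[2,3],[3,2],[3,5],[7,4],[12,0],[15,3],[16,2],[16,5],[18,3],[19,3],[20,5],[25,4],[31,0],[35,1],[38,4],[39,3],[40,3],[43,3],[44,2],[44,5],[47,3],[48,3]]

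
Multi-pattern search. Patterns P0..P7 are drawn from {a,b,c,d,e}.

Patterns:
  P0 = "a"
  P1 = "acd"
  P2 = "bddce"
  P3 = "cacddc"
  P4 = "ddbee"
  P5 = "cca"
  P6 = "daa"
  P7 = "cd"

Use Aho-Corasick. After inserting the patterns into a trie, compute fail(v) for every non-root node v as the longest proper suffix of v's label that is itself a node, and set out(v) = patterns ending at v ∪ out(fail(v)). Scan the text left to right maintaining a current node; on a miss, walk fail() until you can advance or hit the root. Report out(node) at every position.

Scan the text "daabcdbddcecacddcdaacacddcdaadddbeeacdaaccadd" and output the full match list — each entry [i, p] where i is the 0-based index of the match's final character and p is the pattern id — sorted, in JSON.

Build automaton:
Trie (insert patterns):
  0='ε' goto a→1 b→4 c→9 d→15
  1='a' goto c→2  [P0 ends]
  2='ac' goto d→3
  3='acd' goto ·  [P1 ends]
  4='b' goto d→5
  5='bd' goto d→6
  6='bdd' goto c→7
  7='bddc' goto e→8
  8='bddce' goto ·  [P2 ends]
  9='c' goto a→10 c→20 d→24
  10='ca' goto c→11
  11='cac' goto d→12
  12='cacd' goto d→13
  13='cacdd' goto c→14
  14='cacddc' goto ·  [P3 ends]
  15='d' goto a→22 d→16
  16='dd' goto b→17
  17='ddb' goto e→18
  18='ddbe' goto e→19
  19='ddbee' goto ·  [P4 ends]
  20='cc' goto a→21
  21='cca' goto ·  [P5 ends]
  22='da' goto a→23
  23='daa' goto ·  [P6 ends]
  24='cd' goto ·  [P7 ends]

BFS fail/out derivation:
  n1('a'): parent n0 fail=0; on 'a' 0 → fail=0;  out {0}∪∅={0}
  n4('b'): parent n0 fail=0; on 'b' 0 → fail=0;  out ∅∪∅=∅
  n9('c'): parent n0 fail=0; on 'c' 0 → fail=0;  out ∅∪∅=∅
  n15('d'): parent n0 fail=0; on 'd' 0 → fail=0;  out ∅∪∅=∅
  n2('ac'): parent n1 fail=0; on 'c' 0 → fail=9;  out ∅∪∅=∅
  n5('bd'): parent n4 fail=0; on 'd' 0 → fail=15;  out ∅∪∅=∅
  n10('ca'): parent n9 fail=0; on 'a' 0 → fail=1;  out ∅∪{0}={0}
  n16('dd'): parent n15 fail=0; on 'd' 0 → fail=15;  out ∅∪∅=∅
  n20('cc'): parent n9 fail=0; on 'c' 0 → fail=9;  out ∅∪∅=∅
  n22('da'): parent n15 fail=0; on 'a' 0 → fail=1;  out ∅∪{0}={0}
  n24('cd'): parent n9 fail=0; on 'd' 0 → fail=15;  out {7}∪∅={7}
  n3('acd'): parent n2 fail=9; on 'd' 9 → fail=24;  out {1}∪{7}={1,7}
  n6('bdd'): parent n5 fail=15; on 'd' 15 → fail=16;  out ∅∪∅=∅
  n11('cac'): parent n10 fail=1; on 'c' 1 → fail=2;  out ∅∪∅=∅
  n17('ddb'): parent n16 fail=15; on 'b' 15→0 → fail=4;  out ∅∪∅=∅
  n21('cca'): parent n20 fail=9; on 'a' 9 → fail=10;  out {5}∪{0}={0,5}
  n23('daa'): parent n22 fail=1; on 'a' 1→0 → fail=1;  out {6}∪{0}={0,6}
  n7('bddc'): parent n6 fail=16; on 'c' 16→15→0 → fail=9;  out ∅∪∅=∅
  n12('cacd'): parent n11 fail=2; on 'd' 2 → fail=3;  out ∅∪{1,7}={1,7}
  n18('ddbe'): parent n17 fail=4; on 'e' 4→0 → fail=0;  out ∅∪∅=∅
  n8('bddce'): parent n7 fail=9; on 'e' 9→0 → fail=0;  out {2}∪∅={2}
  n13('cacdd'): parent n12 fail=3; on 'd' 3→24→15 → fail=16;  out ∅∪∅=∅
  n19('ddbee'): parent n18 fail=0; on 'e' 0 → fail=0;  out {4}∪∅={4}
  n14('cacddc'): parent n13 fail=16; on 'c' 16→15→0 → fail=9;  out {3}∪∅={3}

Run:
i=0 'd': node 0→15
i=1 'a': node 15→22  emit P0@[1:1]
i=2 'a': node 22→23  emit P0@[2:2],P6@[0:2]
i=3 'b': node 23→4 ·f
i=4 'c': node 4→9 ·f
i=5 'd': node 9→24  emit P7@[4:5]
i=6 'b': node 24→4 ·f
i=7 'd': node 4→5
i=8 'd': node 5→6
i=9 'c': node 6→7
i=10 'e': node 7→8  emit P2@[6:10]
i=11 'c': node 8→9 ·f
i=12 'a': node 9→10  emit P0@[12:12]
i=13 'c': node 10→11
i=14 'd': node 11→12  emit P1@[12:14],P7@[13:14]
i=15 'd': node 12→13
i=16 'c': node 13→14  emit P3@[11:16]
i=17 'd': node 14→24 ·f  emit P7@[16:17]
i=18 'a': node 24→22 ·f  emit P0@[18:18]
i=19 'a': node 22→23  emit P0@[19:19],P6@[17:19]
i=20 'c': node 23→2 ·f
i=21 'a': node 2→10 ·f  emit P0@[21:21]
i=22 'c': node 10→11
i=23 'd': node 11→12  emit P1@[21:23],P7@[22:23]
i=24 'd': node 12→13
i=25 'c': node 13→14  emit P3@[20:25]
i=26 'd': node 14→24 ·f  emit P7@[25:26]
i=27 'a': node 24→22 ·f  emit P0@[27:27]
i=28 'a': node 22→23  emit P0@[28:28],P6@[26:28]
i=29 'd': node 23→15 ·f
i=30 'd': node 15→16
i=31 'd': node 16→16 ·f
i=32 'b': node 16→17
i=33 'e': node 17→18
i=34 'e': node 18→19  emit P4@[30:34]
i=35 'a': node 19→1 ·f  emit P0@[35:35]
i=36 'c': node 1→2
i=37 'd': node 2→3  emit P1@[35:37],P7@[36:37]
i=38 'a': node 3→22 ·f  emit P0@[38:38]
i=39 'a': node 22→23  emit P0@[39:39],P6@[37:39]
i=40 'c': node 23→2 ·f
i=41 'c': node 2→20 ·f
i=42 'a': node 20→21  emit P0@[42:42],P5@[40:42]
i=43 'd': node 21→15 ·f
i=44 'd': node 15→16

Result: [[1,0],[2,0],[2,6],[5,7],[10,2],[12,0],[14,1],[14,7],[16,3],[17,7],[18,0],[19,0],[19,6],[21,0],[23,1],[23,7],[25,3],[26,7],[27,0],[28,0],[28,6],[34,4],[35,0],[37,1],[37,7],[38,0],[39,0],[39,6],[42,0],[42,5]]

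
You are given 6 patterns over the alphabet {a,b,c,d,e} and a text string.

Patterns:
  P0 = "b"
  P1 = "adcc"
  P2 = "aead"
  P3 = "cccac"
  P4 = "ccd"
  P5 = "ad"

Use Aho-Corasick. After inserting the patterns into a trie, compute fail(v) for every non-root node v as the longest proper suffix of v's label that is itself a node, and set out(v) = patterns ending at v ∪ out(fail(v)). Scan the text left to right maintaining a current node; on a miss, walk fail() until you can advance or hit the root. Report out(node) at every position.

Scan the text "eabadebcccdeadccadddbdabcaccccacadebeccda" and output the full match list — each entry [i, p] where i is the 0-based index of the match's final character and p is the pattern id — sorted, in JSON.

Build:
Trie nodes:
  n0 'ε': a→2 b→1 c→9
  n1 'b': ·  [P0 ends]
  n2 'a': d→3 e→6
  n3 'ad': c→4  [P5 ends]
  n4 'adc': c→5
  n5 'adcc': ·  [P1 ends]
  n6 'ae': a→7
  n7 'aea': d→8
  n8 'aead': ·  [P2 ends]
  n9 'c': c→10
  n10 'cc': c→11 d→14
  n11 'ccc': a→12
  n12 'ccca': c→13
  n13 'cccac': ·  [P3 ends]
  n14 'ccd': ·  [P4 ends]

BFS fail/out derivation:
  n1('b'): parent n0 fail=0; on 'b' 0 → fail=0;  out {0}∪∅={0}
  n2('a'): parent n0 fail=0; on 'a' 0 → fail=0;  out ∅∪∅=∅
  n9('c'): parent n0 fail=0; on 'c' 0 → fail=0;  out ∅∪∅=∅
  n3('ad'): parent n2 fail=0; on 'd' 0 → fail=0;  out {5}∪∅={5}
  n6('ae'): parent n2 fail=0; on 'e' 0 → fail=0;  out ∅∪∅=∅
  n10('cc'): parent n9 fail=0; on 'c' 0 → fail=9;  out ∅∪∅=∅
  n4('adc'): parent n3 fail=0; on 'c' 0 → fail=9;  out ∅∪∅=∅
  n7('aea'): parent n6 fail=0; on 'a' 0 → fail=2;  out ∅∪∅=∅
  n11('ccc'): parent n10 fail=9; on 'c' 9 → fail=10;  out ∅∪∅=∅
  n14('ccd'): parent n10 fail=9; on 'd' 9→0 → fail=0;  out {4}∪∅={4}
  n5('adcc'): parent n4 fail=9; on 'c' 9 → fail=10;  out {1}∪∅={1}
  n8('aead'): parent n7 fail=2; on 'd' 2 → fail=3;  out {2}∪{5}={2,5}
  n12('ccca'): parent n11 fail=10; on 'a' 10→9→0 → fail=2;  out ∅∪∅=∅
  n13('cccac'): parent n12 fail=2; on 'c' 2→0 → fail=9;  out {3}∪∅={3}

Scan:
[0] read 'e'  n0⇒n0
[1] read 'a'  n0⇒n2
[2] read 'b'  n2⇒n1 (fail-walked)  ** P0@[2:2]
[3] read 'a'  n1⇒n2 (fail-walked)
[4] read 'd'  n2⇒n3  ** P5@[3:4]
[5] read 'e'  n3⇒n0 (fail-walked)
[6] read 'b'  n0⇒n1  ** P0@[6:6]
[7] read 'c'  n1⇒n9 (fail-walked)
[8] read 'c'  n9⇒n10
[9] read 'c'  n10⇒n11
[10] read 'd'  n11⇒n14 (fail-walked)  ** P4@[8:10]
[11] read 'e'  n14⇒n0 (fail-walked)
[12] read 'a'  n0⇒n2
[13] read 'd'  n2⇒n3  ** P5@[12:13]
[14] read 'c'  n3⇒n4
[15] read 'c'  n4⇒n5  ** P1@[12:15]
[16] read 'a'  n5⇒n2 (fail-walked)
[17] read 'd'  n2⇒n3  ** P5@[16:17]
[18] read 'd'  n3⇒n0 (fail-walked)
[19] read 'd'  n0⇒n0
[20] read 'b'  n0⇒n1  ** P0@[20:20]
[21] read 'd'  n1⇒n0 (fail-walked)
[22] read 'a'  n0⇒n2
[23] read 'b'  n2⇒n1 (fail-walked)  ** P0@[23:23]
[24] read 'c'  n1⇒n9 (fail-walked)
[25] read 'a'  n9⇒n2 (fail-walked)
[26] read 'c'  n2⇒n9 (fail-walked)
[27] read 'c'  n9⇒n10
[28] read 'c'  n10⇒n11
[29] read 'c'  n11⇒n11 (fail-walked)
[30] read 'a'  n11⇒n12
[31] read 'c'  n12⇒n13  ** P3@[27:31]
[32] read 'a'  n13⇒n2 (fail-walked)
[33] read 'd'  n2⇒n3  ** P5@[32:33]
[34] read 'e'  n3⇒n0 (fail-walked)
[35] read 'b'  n0⇒n1  ** P0@[35:35]
[36] read 'e'  n1⇒n0 (fail-walked)
[37] read 'c'  n0⇒n9
[38] read 'c'  n9⇒n10
[39] read 'd'  n10⇒n14  ** P4@[37:39]
[40] read 'a'  n14⇒n2 (fail-walked)

All matches (sorted): [[2,0],[4,5],[6,0],[10,4],[13,5],[15,1],[17,5],[20,0],[23,0],[31,3],[33,5],[35,0],[39,4]]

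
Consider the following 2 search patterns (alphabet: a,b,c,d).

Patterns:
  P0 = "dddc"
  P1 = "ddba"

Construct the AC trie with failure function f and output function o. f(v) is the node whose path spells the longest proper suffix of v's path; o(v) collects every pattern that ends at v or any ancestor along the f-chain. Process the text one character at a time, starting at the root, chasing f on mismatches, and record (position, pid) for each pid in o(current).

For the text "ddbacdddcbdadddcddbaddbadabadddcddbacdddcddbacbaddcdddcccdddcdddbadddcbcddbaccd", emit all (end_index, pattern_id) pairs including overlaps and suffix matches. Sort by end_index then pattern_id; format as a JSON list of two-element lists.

Build:
Trie nodes:
  0='ε' goto d→1
  1='d' goto d→2
  2='dd' goto b→5 d→3
  3='ddd' goto c→4
  4='dddc' goto ·  ←P0
  5='ddb' goto a→6
  6='ddba' goto ·  ←P1

BFS fail/out derivation:
  n1('d'): parent n0 fail=0; on 'd' 0 → fail=0;  out ∅∪∅=∅
  n2('dd'): parent n1 fail=0; on 'd' 0 → fail=1;  out ∅∪∅=∅
  n3('ddd'): parent n2 fail=1; on 'd' 1 → fail=2;  out ∅∪∅=∅
  n5('ddb'): parent n2 fail=1; on 'b' 1→0 → fail=0;  out ∅∪∅=∅
  n4('dddc'): parent n3 fail=2; on 'c' 2→1→0 → fail=0;  out {0}∪∅={0}
  n6('ddba'): parent n5 fail=0; on 'a' 0 → fail=0;  out {1}∪∅={1}

Run:
[0] read 'd'  n0⇒n1
[1] read 'd'  n1⇒n2
[2] read 'b'  n2⇒n5
[3] read 'a'  n5⇒n6  ** P1@[0:3]
[4] read 'c'  n6⇒n0 (fail-walked)
[5] read 'd'  n0⇒n1
[6] read 'd'  n1⇒n2
[7] read 'd'  n2⇒n3
[8] read 'c'  n3⇒n4  ** P0@[5:8]
[9] read 'b'  n4⇒n0 (fail-walked)
[10] read 'd'  n0⇒n1
[11] read 'a'  n1⇒n0 (fail-walked)
[12] read 'd'  n0⇒n1
[13] read 'd'  n1⇒n2
[14] read 'd'  n2⇒n3
[15] read 'c'  n3⇒n4  ** P0@[12:15]
[16] read 'd'  n4⇒n1 (fail-walked)
[17] read 'd'  n1⇒n2
[18] read 'b'  n2⇒n5
[19] read 'a'  n5⇒n6  ** P1@[16:19]
[20] read 'd'  n6⇒n1 (fail-walked)
[21] read 'd'  n1⇒n2
[22] read 'b'  n2⇒n5
[23] read 'a'  n5⇒n6  ** P1@[20:23]
[24] read 'd'  n6⇒n1 (fail-walked)
[25] read 'a'  n1⇒n0 (fail-walked)
[26] read 'b'  n0⇒n0
[27] read 'a'  n0⇒n0
[28] read 'd'  n0⇒n1
[29] read 'd'  n1⇒n2
[30] read 'd'  n2⇒n3
[31] read 'c'  n3⇒n4  ** P0@[28:31]
[32] read 'd'  n4⇒n1 (fail-walked)
[33] read 'd'  n1⇒n2
[34] read 'b'  n2⇒n5
[35] read 'a'  n5⇒n6  ** P1@[32:35]
[36] read 'c'  n6⇒n0 (fail-walked)
[37] read 'd'  n0⇒n1
[38] read 'd'  n1⇒n2
[39] read 'd'  n2⇒n3
[40] read 'c'  n3⇒n4  ** P0@[37:40]
[41] read 'd'  n4⇒n1 (fail-walked)
[42] read 'd'  n1⇒n2
[43] read 'b'  n2⇒n5
[44] read 'a'  n5⇒n6  ** P1@[41:44]
[45] read 'c'  n6⇒n0 (fail-walked)
[46] read 'b'  n0⇒n0
[47] read 'a'  n0⇒n0
[48] read 'd'  n0⇒n1
[49] read 'd'  n1⇒n2
[50] read 'c'  n2⇒n0 (fail-walked)
[51] read 'd'  n0⇒n1
[52] read 'd'  n1⇒n2
[53] read 'd'  n2⇒n3
[54] read 'c'  n3⇒n4  ** P0@[51:54]
[55] read 'c'  n4⇒n0 (fail-walked)
[56] read 'c'  n0⇒n0
[57] read 'd'  n0⇒n1
[58] read 'd'  n1⇒n2
[59] read 'd'  n2⇒n3
[60] read 'c'  n3⇒n4  ** P0@[57:60]
[61] read 'd'  n4⇒n1 (fail-walked)
[62] read 'd'  n1⇒n2
[63] read 'd'  n2⇒n3
[64] read 'b'  n3⇒n5 (fail-walked)
[65] read 'a'  n5⇒n6  ** P1@[62:65]
[66] read 'd'  n6⇒n1 (fail-walked)
[67] read 'd'  n1⇒n2
[68] read 'd'  n2⇒n3
[69] read 'c'  n3⇒n4  ** P0@[66:69]
[70] read 'b'  n4⇒n0 (fail-walked)
[71] read 'c'  n0⇒n0
[72] read 'd'  n0⇒n1
[73] read 'd'  n1⇒n2
[74] read 'b'  n2⇒n5
[75] read 'a'  n5⇒n6  ** P1@[72:75]
[76] read 'c'  n6⇒n0 (fail-walked)
[77] read 'c'  n0⇒n0
[78] read 'd'  n0⇒n1

Matches: [[3,1],[8,0],[15,0],[19,1],[23,1],[31,0],[35,1],[40,0],[44,1],[54,0],[60,0],[65,1],[69,0],[75,1]]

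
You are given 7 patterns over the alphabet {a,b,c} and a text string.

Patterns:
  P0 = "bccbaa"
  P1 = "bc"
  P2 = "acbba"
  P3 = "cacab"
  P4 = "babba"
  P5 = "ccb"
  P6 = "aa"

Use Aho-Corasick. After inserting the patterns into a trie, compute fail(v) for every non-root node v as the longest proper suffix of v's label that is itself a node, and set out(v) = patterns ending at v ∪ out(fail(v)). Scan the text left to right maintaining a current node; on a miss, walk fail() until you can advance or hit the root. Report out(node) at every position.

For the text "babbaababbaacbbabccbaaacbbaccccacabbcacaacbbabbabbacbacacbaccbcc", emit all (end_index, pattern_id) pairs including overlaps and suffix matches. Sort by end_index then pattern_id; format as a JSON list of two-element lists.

Build automaton:
Trie (insert patterns):
  n0 'ε': a→7 b→1 c→12
  n1 'b': a→17 c→2
  n2 'bc': c→3  [P1 ends]
  n3 'bcc': b→4
  n4 'bccb': a→5
  n5 'bccba': a→6
  n6 'bccbaa': ·  [P0 ends]
  n7 'a': a→23 c→8
  n8 'ac': b→9
  n9 'acb': b→10
  n10 'acbb': a→11
  n11 'acbba': ·  [P2 ends]
  n12 'c': a→13 c→21
  n13 'ca': c→14
  n14 'cac': a→15
  n15 'caca': b→16
  n16 'cacab': ·  [P3 ends]
  n17 'ba': b→18
  n18 'bab': b→19
  n19 'babb': a→20
  n20 'babba': ·  [P4 ends]
  n21 'cc': b→22
  n22 'ccb': ·  [P5 ends]
  n23 'aa': ·  [P6 ends]

Failure links (BFS by depth):
  fail(1) 'b': from fail(0)=0 chase 'b': 0 ⇒ 0;  out=∅∪out(0)=∅
  fail(7) 'a': from fail(0)=0 chase 'a': 0 ⇒ 0;  out=∅∪out(0)=∅
  fail(12) 'c': from fail(0)=0 chase 'c': 0 ⇒ 0;  out=∅∪out(0)=∅
  fail(2) 'bc': from fail(1)=0 chase 'c': 0 ⇒ 12;  out={1}∪out(12)={1}
  fail(8) 'ac': from fail(7)=0 chase 'c': 0 ⇒ 12;  out=∅∪out(12)=∅
  fail(13) 'ca': from fail(12)=0 chase 'a': 0 ⇒ 7;  out=∅∪out(7)=∅
  fail(17) 'ba': from fail(1)=0 chase 'a': 0 ⇒ 7;  out=∅∪out(7)=∅
  fail(21) 'cc': from fail(12)=0 chase 'c': 0 ⇒ 12;  out=∅∪out(12)=∅
  fail(23) 'aa': from fail(7)=0 chase 'a': 0 ⇒ 7;  out={6}∪out(7)={6}
  fail(3) 'bcc': from fail(2)=12 chase 'c': 12 ⇒ 21;  out=∅∪out(21)=∅
  fail(9) 'acb': from fail(8)=12 chase 'b': 12→0 ⇒ 1;  out=∅∪out(1)=∅
  fail(14) 'cac': from fail(13)=7 chase 'c': 7 ⇒ 8;  out=∅∪out(8)=∅
  fail(18) 'bab': from fail(17)=7 chase 'b': 7→0 ⇒ 1;  out=∅∪out(1)=∅
  fail(22) 'ccb': from fail(21)=12 chase 'b': 12→0 ⇒ 1;  out={5}∪out(1)={5}
  fail(4) 'bccb': from fail(3)=21 chase 'b': 21 ⇒ 22;  out=∅∪out(22)={5}
  fail(10) 'acbb': from fail(9)=1 chase 'b': 1→0 ⇒ 1;  out=∅∪out(1)=∅
  fail(15) 'caca': from fail(14)=8 chase 'a': 8→12 ⇒ 13;  out=∅∪out(13)=∅
  fail(19) 'babb': from fail(18)=1 chase 'b': 1→0 ⇒ 1;  out=∅∪out(1)=∅
  fail(5) 'bccba': from fail(4)=22 chase 'a': 22→1 ⇒ 17;  out=∅∪out(17)=∅
  fail(11) 'acbba': from fail(10)=1 chase 'a': 1 ⇒ 17;  out={2}∪out(17)={2}
  fail(16) 'cacab': from fail(15)=13 chase 'b': 13→7→0 ⇒ 1;  out={3}∪out(1)={3}
  fail(20) 'babba': from fail(19)=1 chase 'a': 1 ⇒ 17;  out={4}∪out(17)={4}
  fail(6) 'bccbaa': from fail(5)=17 chase 'a': 17→7 ⇒ 23;  out={0}∪out(23)={0,6}

Text stream:
[0] read 'b'  n0⇒n1
[1] read 'a'  n1⇒n17
[2] read 'b'  n17⇒n18
[3] read 'b'  n18⇒n19
[4] read 'a'  n19⇒n20  → match P4@[0:4]
[5] read 'a'  n20⇒n23 ·f  → match P6@[4:5]
[6] read 'b'  n23⇒n1 ·f
[7] read 'a'  n1⇒n17
[8] read 'b'  n17⇒n18
[9] read 'b'  n18⇒n19
[10] read 'a'  n19⇒n20  → match P4@[6:10]
[11] read 'a'  n20⇒n23 ·f  → match P6@[10:11]
[12] read 'c'  n23⇒n8 ·f
[13] read 'b'  n8⇒n9
[14] read 'b'  n9⇒n10
[15] read 'a'  n10⇒n11  → match P2@[11:15]
[16] read 'b'  n11⇒n18 ·f
[17] read 'c'  n18⇒n2 ·f  → match P1@[16:17]
[18] read 'c'  n2⇒n3
[19] read 'b'  n3⇒n4  → match P5@[17:19]
[20] read 'a'  n4⇒n5
[21] read 'a'  n5⇒n6  → match P0@[16:21],P6@[20:21]
[22] read 'a'  n6⇒n23 ·f  → match P6@[21:22]
[23] read 'c'  n23⇒n8 ·f
[24] read 'b'  n8⇒n9
[25] read 'b'  n9⇒n10
[26] read 'a'  n10⇒n11  → match P2@[22:26]
[27] read 'c'  n11⇒n8 ·f
[28] read 'c'  n8⇒n21 ·f
[29] read 'c'  n21⇒n21 ·f
[30] read 'c'  n21⇒n21 ·f
[31] read 'a'  n21⇒n13 ·f
[32] read 'c'  n13⇒n14
[33] read 'a'  n14⇒n15
[34] read 'b'  n15⇒n16  → match P3@[30:34]
[35] read 'b'  n16⇒n1 ·f
[36] read 'c'  n1⇒n2  → match P1@[35:36]
[37] read 'a'  n2⇒n13 ·f
[38] read 'c'  n13⇒n14
[39] read 'a'  n14⇒n15
[40] read 'a'  n15⇒n23 ·f  → match P6@[39:40]
[41] read 'c'  n23⇒n8 ·f
[42] read 'b'  n8⇒n9
[43] read 'b'  n9⇒n10
[44] read 'a'  n10⇒n11  → match P2@[40:44]
[45] read 'b'  n11⇒n18 ·f
[46] read 'b'  n18⇒n19
[47] read 'a'  n19⇒n20  → match P4@[43:47]
[48] read 'b'  n20⇒n18 ·f
[49] read 'b'  n18⇒n19
[50] read 'a'  n19⇒n20  → match P4@[46:50]
[51] read 'c'  n20⇒n8 ·f
[52] read 'b'  n8⇒n9
[53] read 'a'  n9⇒n17 ·f
[54] read 'c'  n17⇒n8 ·f
[55] read 'a'  n8⇒n13 ·f
[56] read 'c'  n13⇒n14
[57] read 'b'  n14⇒n9 ·f
[58] read 'a'  n9⇒n17 ·f
[59] read 'c'  n17⇒n8 ·f
[60] read 'c'  n8⇒n21 ·f
[61] read 'b'  n21⇒n22  → match P5@[59:61]
[62] read 'c'  n22⇒n2 ·f  → match P1@[61:62]
[63] read 'c'  n2⇒n3

All matches (sorted): [[4,4],[5,6],[10,4],[11,6],[15,2],[17,1],[19,5],[21,0],[21,6],[22,6],[26,2],[34,3],[36,1],[40,6],[44,2],[47,4],[50,4],[61,5],[62,1]]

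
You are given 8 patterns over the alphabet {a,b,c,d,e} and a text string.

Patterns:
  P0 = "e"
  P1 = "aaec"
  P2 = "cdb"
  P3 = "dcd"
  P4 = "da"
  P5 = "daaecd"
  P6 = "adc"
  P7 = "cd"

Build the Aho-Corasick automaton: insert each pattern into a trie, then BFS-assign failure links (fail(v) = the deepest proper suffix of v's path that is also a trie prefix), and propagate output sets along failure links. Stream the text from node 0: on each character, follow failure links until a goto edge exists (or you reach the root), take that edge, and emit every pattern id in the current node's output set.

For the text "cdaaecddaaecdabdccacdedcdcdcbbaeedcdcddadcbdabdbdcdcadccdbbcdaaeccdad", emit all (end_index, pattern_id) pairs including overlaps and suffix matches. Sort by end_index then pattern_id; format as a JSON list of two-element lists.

Construct AC machine:
Trie nodes:
  0='ε' goto a→2 c→6 d→9 e→1
  1='e' goto ·  [P0 ends]
  2='a' goto a→3 d→17
  3='aa' goto e→4
  4='aae' goto c→5
  5='aaec' goto ·  [P1 ends]
  6='c' goto d→7
  7='cd' goto b→8  [P7 ends]
  8='cdb' goto ·  [P2 ends]
  9='d' goto a→12 c→10
  10='dc' goto d→11
  11='dcd' goto ·  [P3 ends]
  12='da' goto a→13  [P4 ends]
  13='daa' goto e→14
  14='daae' goto c→15
  15='daaec' goto d→16
  16='daaecd' goto ·  [P5 ends]
  17='ad' goto c→18
  18='adc' goto ·  [P6 ends]

Failure links (BFS by depth):
  fail(1) 'e': from fail(0)=0 chase 'e': 0 ⇒ 0;  out={0}∪out(0)={0}
  fail(2) 'a': from fail(0)=0 chase 'a': 0 ⇒ 0;  out=∅∪out(0)=∅
  fail(6) 'c': from fail(0)=0 chase 'c': 0 ⇒ 0;  out=∅∪out(0)=∅
  fail(9) 'd': from fail(0)=0 chase 'd': 0 ⇒ 0;  out=∅∪out(0)=∅
  fail(3) 'aa': from fail(2)=0 chase 'a': 0 ⇒ 2;  out=∅∪out(2)=∅
  fail(7) 'cd': from fail(6)=0 chase 'd': 0 ⇒ 9;  out={7}∪out(9)={7}
  fail(10) 'dc': from fail(9)=0 chase 'c': 0 ⇒ 6;  out=∅∪out(6)=∅
  fail(12) 'da': from fail(9)=0 chase 'a': 0 ⇒ 2;  out={4}∪out(2)={4}
  fail(17) 'ad': from fail(2)=0 chase 'd': 0 ⇒ 9;  out=∅∪out(9)=∅
  fail(4) 'aae': from fail(3)=2 chase 'e': 2→0 ⇒ 1;  out=∅∪out(1)={0}
  fail(8) 'cdb': from fail(7)=9 chase 'b': 9→0 ⇒ 0;  out={2}∪out(0)={2}
  fail(11) 'dcd': from fail(10)=6 chase 'd': 6 ⇒ 7;  out={3}∪out(7)={3,7}
  fail(13) 'daa': from fail(12)=2 chase 'a': 2 ⇒ 3;  out=∅∪out(3)=∅
  fail(18) 'adc': from fail(17)=9 chase 'c': 9 ⇒ 10;  out={6}∪out(10)={6}
  fail(5) 'aaec': from fail(4)=1 chase 'c': 1→0 ⇒ 6;  out={1}∪out(6)={1}
  fail(14) 'daae': from fail(13)=3 chase 'e': 3 ⇒ 4;  out=∅∪out(4)={0}
  fail(15) 'daaec': from fail(14)=4 chase 'c': 4 ⇒ 5;  out=∅∪out(5)={1}
  fail(16) 'daaecd': from fail(15)=5 chase 'd': 5→6 ⇒ 7;  out={5}∪out(7)={5,7}

Run:
pos 0 'c': at 6
pos 1 'd': at 7  emit P7@[0:1]
pos 2 'a': at 12 (via fail)  emit P4@[1:2]
pos 3 'a': at 13
pos 4 'e': at 14  emit P0@[4:4]
pos 5 'c': at 15  emit P1@[2:5]
pos 6 'd': at 16  emit P5@[1:6],P7@[5:6]
pos 7 'd': at 9 (via fail)
pos 8 'a': at 12  emit P4@[7:8]
pos 9 'a': at 13
pos 10 'e': at 14  emit P0@[10:10]
pos 11 'c': at 15  emit P1@[8:11]
pos 12 'd': at 16  emit P5@[7:12],P7@[11:12]
pos 13 'a': at 12 (via fail)  emit P4@[12:13]
pos 14 'b': at 0 (via fail)
pos 15 'd': at 9
pos 16 'c': at 10
pos 17 'c': at 6 (via fail)
pos 18 'a': at 2 (via fail)
pos 19 'c': at 6 (via fail)
pos 20 'd': at 7  emit P7@[19:20]
pos 21 'e': at 1 (via fail)  emit P0@[21:21]
pos 22 'd': at 9 (via fail)
pos 23 'c': at 10
pos 24 'd': at 11  emit P3@[22:24],P7@[23:24]
pos 25 'c': at 10 (via fail)
pos 26 'd': at 11  emit P3@[24:26],P7@[25:26]
pos 27 'c': at 10 (via fail)
pos 28 'b': at 0 (via fail)
pos 29 'b': at 0
pos 30 'a': at 2
pos 31 'e': at 1 (via fail)  emit P0@[31:31]
pos 32 'e': at 1 (via fail)  emit P0@[32:32]
pos 33 'd': at 9 (via fail)
pos 34 'c': at 10
pos 35 'd': at 11  emit P3@[33:35],P7@[34:35]
pos 36 'c': at 10 (via fail)
pos 37 'd': at 11  emit P3@[35:37],P7@[36:37]
pos 38 'd': at 9 (via fail)
pos 39 'a': at 12  emit P4@[38:39]
pos 40 'd': at 17 (via fail)
pos 41 'c': at 18  emit P6@[39:41]
pos 42 'b': at 0 (via fail)
pos 43 'd': at 9
pos 44 'a': at 12  emit P4@[43:44]
pos 45 'b': at 0 (via fail)
pos 46 'd': at 9
pos 47 'b': at 0 (via fail)
pos 48 'd': at 9
pos 49 'c': at 10
pos 50 'd': at 11  emit P3@[48:50],P7@[49:50]
pos 51 'c': at 10 (via fail)
pos 52 'a': at 2 (via fail)
pos 53 'd': at 17
pos 54 'c': at 18  emit P6@[52:54]
pos 55 'c': at 6 (via fail)
pos 56 'd': at 7  emit P7@[55:56]
pos 57 'b': at 8  emit P2@[55:57]
pos 58 'b': at 0 (via fail)
pos 59 'c': at 6
pos 60 'd': at 7  emit P7@[59:60]
pos 61 'a': at 12 (via fail)  emit P4@[60:61]
pos 62 'a': at 13
pos 63 'e': at 14  emit P0@[63:63]
pos 64 'c': at 15  emit P1@[61:64]
pos 65 'c': at 6 (via fail)
pos 66 'd': at 7  emit P7@[65:66]
pos 67 'a': at 12 (via fail)  emit P4@[66:67]
pos 68 'd': at 17 (via fail)

Matches: [[1,7],[2,4],[4,0],[5,1],[6,5],[6,7],[8,4],[10,0],[11,1],[12,5],[12,7],[13,4],[20,7],[21,0],[24,3],[24,7],[26,3],[26,7],[31,0],[32,0],[35,3],[35,7],[37,3],[37,7],[39,4],[41,6],[44,4],[50,3],[50,7],[54,6],[56,7],[57,2],[60,7],[61,4],[63,0],[64,1],[66,7],[67,4]]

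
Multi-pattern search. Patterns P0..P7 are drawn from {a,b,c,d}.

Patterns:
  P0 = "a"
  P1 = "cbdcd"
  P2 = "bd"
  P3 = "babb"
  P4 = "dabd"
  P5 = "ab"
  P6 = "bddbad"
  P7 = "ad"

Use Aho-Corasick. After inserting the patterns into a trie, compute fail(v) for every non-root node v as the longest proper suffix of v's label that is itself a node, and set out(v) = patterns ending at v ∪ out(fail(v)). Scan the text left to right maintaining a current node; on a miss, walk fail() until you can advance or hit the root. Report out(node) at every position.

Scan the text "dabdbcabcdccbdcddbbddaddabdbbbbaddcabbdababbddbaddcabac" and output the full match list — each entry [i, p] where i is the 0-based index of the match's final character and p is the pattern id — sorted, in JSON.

Construct AC machine:
Trie nodes:
  0='ε' goto a→1 b→7 c→2 d→12
  1='a' goto b→16 d→21  [P0 ends]
  2='c' goto b→3
  3='cb' goto d→4
  4='cbd' goto c→5
  5='cbdc' goto d→6
  6='cbdcd' goto ·  [P1 ends]
  7='b' goto a→9 d→8
  8='bd' goto d→17  [P2 ends]
  9='ba' goto b→10
  10='bab' goto b→11
  11='babb' goto ·  [P3 ends]
  12='d' goto a→13
  13='da' goto b→14
  14='dab' goto d→15
  15='dabd' goto ·  [P4 ends]
  16='ab' goto ·  [P5 ends]
  17='bdd' goto b→18
  18='bddb' goto a→19
  19='bddba' goto d→20
  20='bddbad' goto ·  [P6 ends]
  21='ad' goto ·  [P7 ends]

Failure links (BFS by depth):
  n1('a'): parent n0 fail=0; on 'a' 0 → fail=0;  out {0}∪∅={0}
  n2('c'): parent n0 fail=0; on 'c' 0 → fail=0;  out ∅∪∅=∅
  n7('b'): parent n0 fail=0; on 'b' 0 → fail=0;  out ∅∪∅=∅
  n12('d'): parent n0 fail=0; on 'd' 0 → fail=0;  out ∅∪∅=∅
  n3('cb'): parent n2 fail=0; on 'b' 0 → fail=7;  out ∅∪∅=∅
  n8('bd'): parent n7 fail=0; on 'd' 0 → fail=12;  out {2}∪∅={2}
  n9('ba'): parent n7 fail=0; on 'a' 0 → fail=1;  out ∅∪{0}={0}
  n13('da'): parent n12 fail=0; on 'a' 0 → fail=1;  out ∅∪{0}={0}
  n16('ab'): parent n1 fail=0; on 'b' 0 → fail=7;  out {5}∪∅={5}
  n21('ad'): parent n1 fail=0; on 'd' 0 → fail=12;  out {7}∪∅={7}
  n4('cbd'): parent n3 fail=7; on 'd' 7 → fail=8;  out ∅∪{2}={2}
  n10('bab'): parent n9 fail=1; on 'b' 1 → fail=16;  out ∅∪{5}={5}
  n14('dab'): parent n13 fail=1; on 'b' 1 → fail=16;  out ∅∪{5}={5}
  n17('bdd'): parent n8 fail=12; on 'd' 12→0 → fail=12;  out ∅∪∅=∅
  n5('cbdc'): parent n4 fail=8; on 'c' 8→12→0 → fail=2;  out ∅∪∅=∅
  n11('babb'): parent n10 fail=16; on 'b' 16→7→0 → fail=7;  out {3}∪∅={3}
  n15('dabd'): parent n14 fail=16; on 'd' 16→7 → fail=8;  out {4}∪{2}={2,4}
  n18('bddb'): parent n17 fail=12; on 'b' 12→0 → fail=7;  out ∅∪∅=∅
  n6('cbdcd'): parent n5 fail=2; on 'd' 2→0 → fail=12;  out {1}∪∅={1}
  n19('bddba'): parent n18 fail=7; on 'a' 7 → fail=9;  out ∅∪{0}={0}
  n20('bddbad'): parent n19 fail=9; on 'd' 9→1 → fail=21;  out {6}∪{7}={6,7}

Run:
i=0 'd': node 0→12
i=1 'a': node 12→13  emit P0@[1:1]
i=2 'b': node 13→14  emit P5@[1:2]
i=3 'd': node 14→15  emit P2@[2:3],P4@[0:3]
i=4 'b': node 15→7 (fail-walked)
i=5 'c': node 7→2 (fail-walked)
i=6 'a': node 2→1 (fail-walked)  emit P0@[6:6]
i=7 'b': node 1→16  emit P5@[6:7]
i=8 'c': node 16→2 (fail-walked)
i=9 'd': node 2→12 (fail-walked)
i=10 'c': node 12→2 (fail-walked)
i=11 'c': node 2→2 (fail-walked)
i=12 'b': node 2→3
i=13 'd': node 3→4  emit P2@[12:13]
i=14 'c': node 4→5
i=15 'd': node 5→6  emit P1@[11:15]
i=16 'd': node 6→12 (fail-walked)
i=17 'b': node 12→7 (fail-walked)
i=18 'b': node 7→7 (fail-walked)
i=19 'd': node 7→8  emit P2@[18:19]
i=20 'd': node 8→17
i=21 'a': node 17→13 (fail-walked)  emit P0@[21:21]
i=22 'd': node 13→21 (fail-walked)  emit P7@[21:22]
i=23 'd': node 21→12 (fail-walked)
i=24 'a': node 12→13  emit P0@[24:24]
i=25 'b': node 13→14  emit P5@[24:25]
i=26 'd': node 14→15  emit P2@[25:26],P4@[23:26]
i=27 'b': node 15→7 (fail-walked)
i=28 'b': node 7→7 (fail-walked)
i=29 'b': node 7→7 (fail-walked)
i=30 'b': node 7→7 (fail-walked)
i=31 'a': node 7→9  emit P0@[31:31]
i=32 'd': node 9→21 (fail-walked)  emit P7@[31:32]
i=33 'd': node 21→12 (fail-walked)
i=34 'c': node 12→2 (fail-walked)
i=35 'a': node 2→1 (fail-walked)  emit P0@[35:35]
i=36 'b': node 1→16  emit P5@[35:36]
i=37 'b': node 16→7 (fail-walked)
i=38 'd': node 7→8  emit P2@[37:38]
i=39 'a': node 8→13 (fail-walked)  emit P0@[39:39]
i=40 'b': node 13→14  emit P5@[39:40]
i=41 'a': node 14→9 (fail-walked)  emit P0@[41:41]
i=42 'b': node 9→10  emit P5@[41:42]
i=43 'b': node 10→11  emit P3@[40:43]
i=44 'd': node 11→8 (fail-walked)  emit P2@[43:44]
i=45 'd': node 8→17
i=46 'b': node 17→18
i=47 'a': node 18→19  emit P0@[47:47]
i=48 'd': node 19→20  emit P6@[43:48],P7@[47:48]
i=49 'd': node 20→12 (fail-walked)
i=50 'c': node 12→2 (fail-walked)
i=51 'a': node 2→1 (fail-walked)  emit P0@[51:51]
i=52 'b': node 1→16  emit P5@[51:52]
i=53 'a': node 16→9 (fail-walked)  emit P0@[53:53]
i=54 'c': node 9→2 (fail-walked)

Matches: [[1,0],[2,5],[3,2],[3,4],[6,0],[7,5],[13,2],[15,1],[19,2],[21,0],[22,7],[24,0],[25,5],[26,2],[26,4],[31,0],[32,7],[35,0],[36,5],[38,2],[39,0],[40,5],[41,0],[42,5],[43,3],[44,2],[47,0],[48,6],[48,7],[51,0],[52,5],[53,0]]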